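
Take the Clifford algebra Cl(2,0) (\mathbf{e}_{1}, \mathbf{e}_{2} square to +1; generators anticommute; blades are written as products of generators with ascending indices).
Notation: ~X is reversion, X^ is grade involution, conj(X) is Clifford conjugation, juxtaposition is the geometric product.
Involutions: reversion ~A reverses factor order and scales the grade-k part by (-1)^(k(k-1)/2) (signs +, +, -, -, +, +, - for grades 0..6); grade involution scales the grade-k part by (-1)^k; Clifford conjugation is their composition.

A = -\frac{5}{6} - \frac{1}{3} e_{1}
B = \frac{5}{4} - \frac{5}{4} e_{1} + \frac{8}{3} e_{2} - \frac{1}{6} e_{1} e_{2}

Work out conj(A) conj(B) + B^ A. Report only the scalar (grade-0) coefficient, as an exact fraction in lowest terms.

first term: -\frac{5}{8} - \frac{5}{8} e_{1} + \frac{41}{18} e_{2} - \frac{37}{36} e_{1} e_{2}
second term: -\frac{35}{24} - \frac{35}{24} e_{1} + \frac{13}{6} e_{2} - \frac{3}{4} e_{1} e_{2}
Answer: -\frac{25}{12}


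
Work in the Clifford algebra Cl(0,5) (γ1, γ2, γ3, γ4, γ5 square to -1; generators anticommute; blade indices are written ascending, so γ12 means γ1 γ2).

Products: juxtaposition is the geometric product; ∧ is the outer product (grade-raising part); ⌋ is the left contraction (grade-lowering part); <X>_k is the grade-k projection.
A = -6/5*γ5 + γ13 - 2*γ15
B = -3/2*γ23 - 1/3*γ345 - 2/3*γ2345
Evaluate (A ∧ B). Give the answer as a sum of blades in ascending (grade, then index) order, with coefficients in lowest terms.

step 1: 9/5*γ235 + 3*γ1235
Answer: 9/5*γ235 + 3*γ1235


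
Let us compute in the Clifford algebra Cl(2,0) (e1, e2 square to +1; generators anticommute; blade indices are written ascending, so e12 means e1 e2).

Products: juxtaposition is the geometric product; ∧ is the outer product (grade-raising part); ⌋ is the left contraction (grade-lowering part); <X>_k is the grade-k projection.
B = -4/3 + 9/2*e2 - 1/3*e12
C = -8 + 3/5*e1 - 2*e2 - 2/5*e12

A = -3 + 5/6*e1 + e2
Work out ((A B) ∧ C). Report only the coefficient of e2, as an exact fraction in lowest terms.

step 1: 17/2 - 7/9*e1 - 136/9*e2 + 19/4*e12
step 2: -68 + 1019/90*e1 + 935/9*e2 - 277/9*e12
Answer: 935/9


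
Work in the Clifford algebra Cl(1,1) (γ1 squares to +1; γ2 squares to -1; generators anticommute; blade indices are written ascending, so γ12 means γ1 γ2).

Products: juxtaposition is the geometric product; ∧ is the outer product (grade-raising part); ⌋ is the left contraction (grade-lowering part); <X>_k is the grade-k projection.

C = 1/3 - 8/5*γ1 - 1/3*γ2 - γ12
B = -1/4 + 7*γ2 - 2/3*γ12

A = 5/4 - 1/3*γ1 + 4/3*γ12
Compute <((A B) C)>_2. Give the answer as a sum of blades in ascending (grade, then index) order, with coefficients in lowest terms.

step 1: -173/144 - 37/4*γ1 + 323/36*γ2 - 7/2*γ12
step 2: 15041/720 - 113/10*γ1 + 15209/2160*γ2 + 12581/720*γ12
step 3: 12581/720*γ12
Answer: 12581/720*γ12


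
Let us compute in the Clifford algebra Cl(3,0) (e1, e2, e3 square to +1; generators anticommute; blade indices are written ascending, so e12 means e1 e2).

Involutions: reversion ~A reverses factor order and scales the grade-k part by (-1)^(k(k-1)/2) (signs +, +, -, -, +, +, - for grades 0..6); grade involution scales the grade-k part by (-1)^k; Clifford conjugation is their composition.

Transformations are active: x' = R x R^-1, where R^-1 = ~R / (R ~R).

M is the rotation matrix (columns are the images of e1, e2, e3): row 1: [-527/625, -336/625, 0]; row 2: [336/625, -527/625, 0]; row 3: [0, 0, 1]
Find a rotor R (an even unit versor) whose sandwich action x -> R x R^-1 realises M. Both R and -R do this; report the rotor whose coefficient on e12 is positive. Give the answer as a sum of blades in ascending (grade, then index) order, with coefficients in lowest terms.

Method: write R = a + b12*e12 + b13*e13 + b23*e23 with a^2 + b12^2 + b13^2 + b23^2 = 1 (so R^-1 = ~R). Expanding the columns R e_j ~R gives tr M = 4a^2 - 1 and, from the antisymmetric part, M21 - M12 = -4a*b12, M13 - M31 = 4a*b13, M32 - M23 = -4a*b23.
Here tr M = -429/625, so a^2 = (1 + tr M)/4 = 49/625 and a = ±7/25. Taking a = 7/25: M21 - M12 = 672/625, M13 - M31 = 0, M32 - M23 = 0, giving b12 = -24/25, b13 = 0, b23 = 0, i.e. R = 7/25 - 24/25*e12.
Its e12 coefficient is negative, so report the other preimage -R.
Answer: -7/25 + 24/25*e12. Why the constraint matters: R and -R act identically through the sandwich — M has trace -429/625 either way — so only the sign condition on e12 picks one of the two preimages.


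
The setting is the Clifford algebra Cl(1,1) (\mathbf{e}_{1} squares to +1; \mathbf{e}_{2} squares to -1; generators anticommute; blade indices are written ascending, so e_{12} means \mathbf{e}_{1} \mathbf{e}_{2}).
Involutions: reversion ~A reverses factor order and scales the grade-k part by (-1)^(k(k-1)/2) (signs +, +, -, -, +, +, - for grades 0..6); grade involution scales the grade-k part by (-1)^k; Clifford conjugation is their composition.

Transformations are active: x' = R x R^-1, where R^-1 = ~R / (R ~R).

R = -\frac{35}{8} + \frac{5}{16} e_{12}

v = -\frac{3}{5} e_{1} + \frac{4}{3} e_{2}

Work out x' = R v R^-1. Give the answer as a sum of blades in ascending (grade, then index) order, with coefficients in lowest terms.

~R = -\frac{35}{8} - \frac{5}{16} e_{12}, and R ~R = \frac{4875}{256}, so R^-1 = ~R / (\frac{4875}{256}).
R v = \frac{53}{24} e_{1} - \frac{271}{48} e_{2}
Answer: -\frac{1213}{2925} e_{1} + \frac{3688}{2925} e_{2}


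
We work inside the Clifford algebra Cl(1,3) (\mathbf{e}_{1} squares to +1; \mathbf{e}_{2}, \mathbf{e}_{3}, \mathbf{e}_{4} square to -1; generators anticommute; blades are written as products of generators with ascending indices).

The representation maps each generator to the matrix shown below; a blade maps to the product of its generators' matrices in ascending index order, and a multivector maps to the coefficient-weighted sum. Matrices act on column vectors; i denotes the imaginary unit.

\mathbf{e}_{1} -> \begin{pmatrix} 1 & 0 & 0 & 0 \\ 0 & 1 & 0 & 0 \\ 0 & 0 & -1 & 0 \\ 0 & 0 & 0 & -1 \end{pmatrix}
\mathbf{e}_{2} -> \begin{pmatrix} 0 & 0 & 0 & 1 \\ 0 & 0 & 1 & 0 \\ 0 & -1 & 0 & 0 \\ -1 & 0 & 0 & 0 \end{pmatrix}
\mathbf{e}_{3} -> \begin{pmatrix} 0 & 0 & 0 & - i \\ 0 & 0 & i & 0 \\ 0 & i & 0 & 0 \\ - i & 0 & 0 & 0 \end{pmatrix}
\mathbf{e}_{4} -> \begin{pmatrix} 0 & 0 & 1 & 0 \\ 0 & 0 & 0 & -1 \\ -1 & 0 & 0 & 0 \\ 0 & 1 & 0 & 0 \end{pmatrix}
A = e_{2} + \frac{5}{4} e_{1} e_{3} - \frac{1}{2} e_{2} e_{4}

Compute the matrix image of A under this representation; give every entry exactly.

Bivector images (products of the table entries): rho(e_{1} e_{3}) = rho(\mathbf{e}_{1})rho(\mathbf{e}_{3}) = \begin{pmatrix} 0 & 0 & 0 & - i \\ 0 & 0 & i & 0 \\ 0 & - i & 0 & 0 \\ i & 0 & 0 & 0 \end{pmatrix}; rho(e_{2} e_{4}) = rho(\mathbf{e}_{2})rho(\mathbf{e}_{4}) = \begin{pmatrix} 0 & 1 & 0 & 0 \\ -1 & 0 & 0 & 0 \\ 0 & 0 & 0 & 1 \\ 0 & 0 & -1 & 0 \end{pmatrix}.
M = (1)*rho(e_{2}) + (\frac{5}{4})*rho(e_{1} e_{3}) + (-\frac{1}{2})*rho(e_{2} e_{4}), summed entrywise:
Answer: \begin{pmatrix} 0 & - \frac{1}{2} & 0 & 1 - \frac{5 i}{4} \\ \frac{1}{2} & 0 & 1 + \frac{5 i}{4} & 0 \\ 0 & -1 - \frac{5 i}{4} & 0 & - \frac{1}{2} \\ -1 + \frac{5 i}{4} & 0 & \frac{1}{2} & 0 \end{pmatrix}


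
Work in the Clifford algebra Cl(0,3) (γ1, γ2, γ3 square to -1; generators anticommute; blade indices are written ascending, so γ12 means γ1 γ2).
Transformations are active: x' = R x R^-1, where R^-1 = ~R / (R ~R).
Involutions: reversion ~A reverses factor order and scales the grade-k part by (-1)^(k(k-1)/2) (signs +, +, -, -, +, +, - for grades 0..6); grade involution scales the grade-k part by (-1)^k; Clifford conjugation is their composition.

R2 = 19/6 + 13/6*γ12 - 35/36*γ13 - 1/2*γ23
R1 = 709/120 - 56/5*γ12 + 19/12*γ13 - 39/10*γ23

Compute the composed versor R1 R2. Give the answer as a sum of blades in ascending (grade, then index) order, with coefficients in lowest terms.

Distribute over the terms of R1 (each basis-blade product reordered to ascending indices, repeated generators contracted through their squares):
(709/120) R2 = 13471/720 + 9217/720*γ12 - 4963/864*γ13 - 709/240*γ23
(-56/5*γ12) R2 = 364/15 - 532/15*γ12 - 28/5*γ13 + 98/9*γ23
(19/12*γ13) R2 = 665/432 - 19/24*γ12 + 361/72*γ13 - 247/72*γ23
(-39/10*γ23) R2 = -39/20 - 91/24*γ12 - 169/20*γ13 - 247/20*γ23
Summing the partial products and collecting blades:
Answer: 45971/1080 - 19619/720*γ12 - 63851/4320*γ13 - 1883/240*γ23


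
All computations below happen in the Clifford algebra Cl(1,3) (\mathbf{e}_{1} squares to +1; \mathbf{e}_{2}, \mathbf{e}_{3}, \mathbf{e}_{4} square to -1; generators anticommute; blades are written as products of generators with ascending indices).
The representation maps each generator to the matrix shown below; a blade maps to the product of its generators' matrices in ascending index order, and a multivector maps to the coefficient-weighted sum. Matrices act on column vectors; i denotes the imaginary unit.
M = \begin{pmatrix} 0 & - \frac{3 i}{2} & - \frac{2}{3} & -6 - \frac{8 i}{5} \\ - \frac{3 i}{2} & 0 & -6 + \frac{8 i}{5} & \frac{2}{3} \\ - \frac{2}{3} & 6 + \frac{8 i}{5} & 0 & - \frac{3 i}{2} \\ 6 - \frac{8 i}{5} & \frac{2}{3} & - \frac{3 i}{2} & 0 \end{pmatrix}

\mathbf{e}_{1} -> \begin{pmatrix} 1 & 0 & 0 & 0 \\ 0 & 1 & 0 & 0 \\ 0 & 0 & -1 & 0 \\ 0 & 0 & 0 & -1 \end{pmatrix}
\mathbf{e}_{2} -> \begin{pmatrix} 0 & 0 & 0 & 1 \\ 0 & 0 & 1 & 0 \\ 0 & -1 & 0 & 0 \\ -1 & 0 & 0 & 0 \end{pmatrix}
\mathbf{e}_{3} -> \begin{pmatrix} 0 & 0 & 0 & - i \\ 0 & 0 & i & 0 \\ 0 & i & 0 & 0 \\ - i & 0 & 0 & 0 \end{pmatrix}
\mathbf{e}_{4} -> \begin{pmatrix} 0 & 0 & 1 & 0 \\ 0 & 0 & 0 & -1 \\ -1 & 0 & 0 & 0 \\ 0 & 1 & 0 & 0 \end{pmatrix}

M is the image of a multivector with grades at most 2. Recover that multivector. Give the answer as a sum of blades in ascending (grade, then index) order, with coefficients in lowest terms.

Method: the blade images are trace-orthogonal — tr(rho(e_A) rho(e_B)^-1) = 4 if A = B and 0 otherwise — and rho(e_A)^-1 = (e_A)^2 * rho(e_A) with (e_A)^2 = +1 or -1, so the coefficient of e_A in the preimage is (e_A)^2 * tr(M rho(e_A))/4.
Nonzero projections over blades of grade <= 2: e_{2}: (e_{2})^2 = -1, tr(M rho(e_{2})) = 24, coefficient -6; e_{3}: (e_{3})^2 = -1, tr(M rho(e_{3})) = - \frac{32}{5}, coefficient \frac{8}{5}; e_{1} e_{4}: (e_{1} e_{4})^2 = +1, tr(M rho(e_{1} e_{4})) = - \frac{8}{3}, coefficient -\frac{2}{3}; e_{3} e_{4}: (e_{3} e_{4})^2 = -1, tr(M rho(e_{3} e_{4})) = -6, coefficient \frac{3}{2}. Every other blade of grade <= 2 projects to 0.
Answer: -6 e_{2} + \frac{8}{5} e_{3} - \frac{2}{3} e_{1} e_{4} + \frac{3}{2} e_{3} e_{4}


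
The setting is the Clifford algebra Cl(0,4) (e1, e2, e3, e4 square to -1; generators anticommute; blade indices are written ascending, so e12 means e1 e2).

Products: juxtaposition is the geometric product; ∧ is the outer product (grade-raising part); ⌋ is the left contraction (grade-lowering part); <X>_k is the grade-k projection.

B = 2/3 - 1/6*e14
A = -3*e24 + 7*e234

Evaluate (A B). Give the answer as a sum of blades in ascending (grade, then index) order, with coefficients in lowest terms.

step 1: -1/2*e12 - 2*e24 - 7/6*e123 + 14/3*e234
Answer: -1/2*e12 - 2*e24 - 7/6*e123 + 14/3*e234


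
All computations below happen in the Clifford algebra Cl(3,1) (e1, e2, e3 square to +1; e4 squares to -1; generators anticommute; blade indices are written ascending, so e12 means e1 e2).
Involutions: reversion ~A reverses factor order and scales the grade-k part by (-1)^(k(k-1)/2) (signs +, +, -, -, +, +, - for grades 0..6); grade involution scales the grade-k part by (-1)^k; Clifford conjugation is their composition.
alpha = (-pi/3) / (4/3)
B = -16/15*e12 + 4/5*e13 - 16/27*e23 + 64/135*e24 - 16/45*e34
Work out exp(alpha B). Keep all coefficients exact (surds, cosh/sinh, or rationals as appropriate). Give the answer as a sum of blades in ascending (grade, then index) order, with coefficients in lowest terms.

B^2 term by term: the squares give (-16/15)^2*(e12)^2 + (4/5)^2*(e13)^2 + (-16/27)^2*(e23)^2 + (64/135)^2*(e24)^2 + (-16/45)^2*(e34)^2 = 256/225*(-1) + 16/25*(-1) + 256/729*(-1) + 4096/18225*(+1) + 256/2025*(+1) = -16/9 (each basis 2-blade squares to minus the product of its generators' squares); cross terms between blades sharing an index anticommute and cancel; the commuting (index-disjoint) pairs give grade-4 terms 2*c*c'*(blade product), which cancel blade by blade — e1234: 512/675 - 512/675 = 0 — confirming B is simple. So B^2 = -16/9.
B^2 = -16/9 — the series telescopes trigonometrically here: l = 4/3, alpha*l = -pi/3, so exp(alpha B) = cos(-pi/3) + (sin(-pi/3)/(4/3))*B = 1/2 + (-3*sqrt(3)/8)*B.
Answer: 1/2 + 2*sqrt(3)/5*e12 - 3*sqrt(3)/10*e13 + 2*sqrt(3)/9*e23 - 8*sqrt(3)/45*e24 + 2*sqrt(3)/15*e34


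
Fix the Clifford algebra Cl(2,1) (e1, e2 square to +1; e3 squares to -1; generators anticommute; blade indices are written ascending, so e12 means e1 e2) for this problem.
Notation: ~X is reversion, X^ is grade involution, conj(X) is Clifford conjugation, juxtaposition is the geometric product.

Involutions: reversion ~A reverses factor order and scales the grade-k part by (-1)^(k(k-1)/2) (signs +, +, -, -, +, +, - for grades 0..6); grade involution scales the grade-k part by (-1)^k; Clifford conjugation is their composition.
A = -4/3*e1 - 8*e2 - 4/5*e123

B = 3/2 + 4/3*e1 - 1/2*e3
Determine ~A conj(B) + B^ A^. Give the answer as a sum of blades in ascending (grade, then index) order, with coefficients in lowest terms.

first term: 16/9 - 2*e1 - 12*e2 - 166/15*e12 - 2/3*e13 - 76/15*e23 + 6/5*e123
second term: -16/9 + 2*e1 + 12*e2 - 166/15*e12 - 2/3*e13 - 76/15*e23 + 6/5*e123
Answer: -332/15*e12 - 4/3*e13 - 152/15*e23 + 12/5*e123


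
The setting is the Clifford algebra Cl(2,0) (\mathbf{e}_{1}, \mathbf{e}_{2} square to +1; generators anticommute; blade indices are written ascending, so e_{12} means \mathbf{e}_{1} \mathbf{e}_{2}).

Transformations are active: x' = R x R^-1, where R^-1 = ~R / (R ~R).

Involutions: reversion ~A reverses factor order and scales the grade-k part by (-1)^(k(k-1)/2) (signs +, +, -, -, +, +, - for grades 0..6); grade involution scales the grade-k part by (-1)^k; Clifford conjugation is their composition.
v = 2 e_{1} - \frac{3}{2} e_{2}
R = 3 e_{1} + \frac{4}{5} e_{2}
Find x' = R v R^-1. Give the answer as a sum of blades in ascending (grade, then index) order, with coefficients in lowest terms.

~R = 3 e_{1} + \frac{4}{5} e_{2}, and R ~R = \frac{241}{25}, so R^-1 = ~R / (\frac{241}{25}).
R v = \frac{24}{5} - \frac{61}{10} e_{12}
Answer: \frac{238}{241} e_{1} + \frac{1107}{482} e_{2}


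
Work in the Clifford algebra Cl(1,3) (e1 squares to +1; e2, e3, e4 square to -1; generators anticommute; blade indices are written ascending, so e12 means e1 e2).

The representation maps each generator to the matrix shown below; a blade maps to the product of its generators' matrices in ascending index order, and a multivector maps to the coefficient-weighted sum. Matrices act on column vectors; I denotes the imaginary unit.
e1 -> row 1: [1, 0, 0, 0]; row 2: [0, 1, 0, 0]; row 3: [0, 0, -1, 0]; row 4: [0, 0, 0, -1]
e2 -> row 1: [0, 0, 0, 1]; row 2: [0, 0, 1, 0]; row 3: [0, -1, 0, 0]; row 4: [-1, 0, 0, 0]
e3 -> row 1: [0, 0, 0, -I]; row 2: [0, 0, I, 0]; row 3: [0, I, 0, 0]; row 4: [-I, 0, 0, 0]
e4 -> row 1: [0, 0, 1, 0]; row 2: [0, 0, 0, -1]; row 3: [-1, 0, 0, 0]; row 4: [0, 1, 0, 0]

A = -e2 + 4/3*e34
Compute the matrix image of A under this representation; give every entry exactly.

Bivector images (products of the table entries): rho(e34) = rho(e3)rho(e4) = row 1: [0, -I, 0, 0]; row 2: [-I, 0, 0, 0]; row 3: [0, 0, 0, -I]; row 4: [0, 0, -I, 0].
M = (-1)*rho(e2) + (4/3)*rho(e34), summed entrywise:
Answer: row 1: [0, -4*I/3, 0, -1]; row 2: [-4*I/3, 0, -1, 0]; row 3: [0, 1, 0, -4*I/3]; row 4: [1, 0, -4*I/3, 0]


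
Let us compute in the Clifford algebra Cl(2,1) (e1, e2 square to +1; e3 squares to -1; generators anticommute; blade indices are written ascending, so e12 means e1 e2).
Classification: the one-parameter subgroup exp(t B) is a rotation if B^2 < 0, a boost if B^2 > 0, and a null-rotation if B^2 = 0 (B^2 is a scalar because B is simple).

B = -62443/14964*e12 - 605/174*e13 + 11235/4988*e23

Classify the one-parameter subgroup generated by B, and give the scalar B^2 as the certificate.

B^2 term by term: the squares give (-62443/14964)^2*(e12)^2 + (-605/174)^2*(e13)^2 + (11235/4988)^2*(e23)^2 = 3899128249/223921296*(-1) + 366025/30276*(+1) + 126225225/24880144*(+1) = -1/4 (each basis 2-blade squares to minus the product of its generators' squares); cross terms between blades sharing an index anticommute and cancel. So B^2 = -1/4.
Answer: rotation, certificate B^2 = -1/4. The class reads off the invariant scalar -1/4 directly.


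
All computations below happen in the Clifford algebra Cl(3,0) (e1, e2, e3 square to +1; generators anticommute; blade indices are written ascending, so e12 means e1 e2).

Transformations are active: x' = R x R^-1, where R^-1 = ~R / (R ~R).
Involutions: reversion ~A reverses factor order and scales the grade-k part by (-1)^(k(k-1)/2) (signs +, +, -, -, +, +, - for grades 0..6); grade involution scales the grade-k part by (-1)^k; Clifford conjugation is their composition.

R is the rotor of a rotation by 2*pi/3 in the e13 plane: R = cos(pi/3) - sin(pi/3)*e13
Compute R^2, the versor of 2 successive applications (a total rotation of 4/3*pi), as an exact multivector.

Rotor phase runs at HALF the rotation angle; powers of one rotor simply add phase, so after 2 steps in e13 the phase is 2*pi/3 = 2*pi/3 and R^2 = cos(2*pi/3) - sin(2*pi/3)*e13.
cos(2*pi/3) = -1/2 and sin(2*pi/3) = sqrt(3)/2, so R^2 = -1/2 - sqrt(3)/2*e13. The net rotation is 4/3*pi; the rotor keeps the half-angle phase exactly.
Answer: -1/2 - sqrt(3)/2*e13


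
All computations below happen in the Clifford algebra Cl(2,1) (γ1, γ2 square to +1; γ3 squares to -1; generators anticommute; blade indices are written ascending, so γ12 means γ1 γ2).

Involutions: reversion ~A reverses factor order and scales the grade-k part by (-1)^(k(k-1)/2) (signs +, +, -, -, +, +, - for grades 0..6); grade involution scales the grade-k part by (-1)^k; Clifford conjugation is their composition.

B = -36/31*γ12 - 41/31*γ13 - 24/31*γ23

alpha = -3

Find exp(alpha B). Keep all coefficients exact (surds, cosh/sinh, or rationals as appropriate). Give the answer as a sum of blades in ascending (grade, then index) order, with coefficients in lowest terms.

B^2 term by term: the squares give (-36/31)^2*(γ12)^2 + (-41/31)^2*(γ13)^2 + (-24/31)^2*(γ23)^2 = 1296/961*(-1) + 1681/961*(+1) + 576/961*(+1) = 1 (each basis 2-blade squares to minus the product of its generators' squares); cross terms between blades sharing an index anticommute and cancel. So B^2 = 1.
B^2 = 1 — a positive square means the series sums to a boost: l = 1, alpha*l = -3, so exp(alpha B) = cosh(-3) + (sinh(-3)/1)*B = cosh(3) + (-sinh(3))*B.
Answer: cosh(3) + 36*sinh(3)/31*γ12 + 41*sinh(3)/31*γ13 + 24*sinh(3)/31*γ23


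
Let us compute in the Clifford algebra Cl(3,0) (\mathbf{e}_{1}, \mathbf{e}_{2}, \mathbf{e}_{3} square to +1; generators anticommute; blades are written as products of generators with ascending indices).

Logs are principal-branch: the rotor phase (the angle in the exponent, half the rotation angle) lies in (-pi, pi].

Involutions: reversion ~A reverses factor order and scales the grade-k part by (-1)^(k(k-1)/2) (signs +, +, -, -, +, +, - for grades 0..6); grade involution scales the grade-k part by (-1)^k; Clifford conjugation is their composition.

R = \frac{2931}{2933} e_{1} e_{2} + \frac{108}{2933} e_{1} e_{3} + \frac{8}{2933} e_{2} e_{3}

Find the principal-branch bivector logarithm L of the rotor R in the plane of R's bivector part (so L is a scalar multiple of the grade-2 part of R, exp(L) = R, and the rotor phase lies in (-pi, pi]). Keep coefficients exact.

The scalar part of R is 0, which pins the rotor phase on the principal branch; dividing the bivector part by the sine of that phase recovers the unit plane, and L is the phase times that plane.
Concretely: cos(phase) = 0 gives phase = ±\frac{\pi}{2}, and since phase/sin(phase) is even the sign is immaterial: L = (phase/sin(phase)) * <R>_2 = (\frac{\pi}{2}) * <R>_2.
Answer: \frac{2931 \pi}{5866} e_{1} e_{2} + \frac{54 \pi}{2933} e_{1} e_{3} + \frac{4 \pi}{2933} e_{2} e_{3}


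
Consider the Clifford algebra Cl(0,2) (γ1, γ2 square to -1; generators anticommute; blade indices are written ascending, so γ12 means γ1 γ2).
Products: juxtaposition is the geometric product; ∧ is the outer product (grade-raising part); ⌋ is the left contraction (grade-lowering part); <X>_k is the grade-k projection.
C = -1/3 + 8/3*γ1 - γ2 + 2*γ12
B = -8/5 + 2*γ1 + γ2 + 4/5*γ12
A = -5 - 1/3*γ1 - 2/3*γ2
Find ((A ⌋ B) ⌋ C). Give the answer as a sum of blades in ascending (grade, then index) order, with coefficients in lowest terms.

step 1: 28/3 - 158/15*γ1 - 71/15*γ2 - 4*γ12
step 2: 1271/45 + 694/45*γ1 + 176/15*γ2 + 56/3*γ12
Answer: 1271/45 + 694/45*γ1 + 176/15*γ2 + 56/3*γ12


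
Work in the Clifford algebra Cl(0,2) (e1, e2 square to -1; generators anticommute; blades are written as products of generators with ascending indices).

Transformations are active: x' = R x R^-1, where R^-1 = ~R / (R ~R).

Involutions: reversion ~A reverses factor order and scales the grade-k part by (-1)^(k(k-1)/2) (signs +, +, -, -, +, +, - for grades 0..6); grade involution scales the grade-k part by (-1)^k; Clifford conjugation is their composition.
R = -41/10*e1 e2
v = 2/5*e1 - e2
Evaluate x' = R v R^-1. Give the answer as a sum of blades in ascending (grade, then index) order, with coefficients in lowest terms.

~R = 41/10*e1 e2, and R ~R = 1681/100, so R^-1 = ~R / (1681/100).
R v = -41/10*e1 - 41/25*e2
Answer: -2/5*e1 + e2


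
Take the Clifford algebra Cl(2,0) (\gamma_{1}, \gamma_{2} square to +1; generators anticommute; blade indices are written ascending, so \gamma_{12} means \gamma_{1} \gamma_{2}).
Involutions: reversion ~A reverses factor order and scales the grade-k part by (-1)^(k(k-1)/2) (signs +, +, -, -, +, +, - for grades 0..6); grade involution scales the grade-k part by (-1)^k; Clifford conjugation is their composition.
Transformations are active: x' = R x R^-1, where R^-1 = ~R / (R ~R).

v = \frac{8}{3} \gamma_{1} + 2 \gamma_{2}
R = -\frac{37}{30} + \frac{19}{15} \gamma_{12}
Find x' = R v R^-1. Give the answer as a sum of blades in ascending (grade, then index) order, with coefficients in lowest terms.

~R = -\frac{37}{30} - \frac{19}{15} \gamma_{12}, and R ~R = \frac{2813}{900}, so R^-1 = ~R / (\frac{2813}{900}).
R v = -\frac{34}{45} \gamma_{1} - \frac{263}{45} \gamma_{2}
Answer: -\frac{5824}{2813} \gamma_{1} + \frac{22046}{8439} \gamma_{2}


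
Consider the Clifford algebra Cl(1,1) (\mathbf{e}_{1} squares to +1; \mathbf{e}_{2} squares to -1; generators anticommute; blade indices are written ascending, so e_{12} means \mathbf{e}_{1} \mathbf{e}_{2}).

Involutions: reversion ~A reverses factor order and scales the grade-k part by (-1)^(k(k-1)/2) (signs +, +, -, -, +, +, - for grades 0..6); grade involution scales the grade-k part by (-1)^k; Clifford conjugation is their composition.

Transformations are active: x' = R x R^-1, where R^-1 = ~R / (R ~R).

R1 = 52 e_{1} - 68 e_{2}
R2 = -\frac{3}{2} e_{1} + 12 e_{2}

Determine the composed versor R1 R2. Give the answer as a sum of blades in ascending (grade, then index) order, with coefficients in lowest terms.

Distribute over the terms of R1 (each basis-blade product reordered to ascending indices, repeated generators contracted through their squares):
(52 e_{1}) R2 = -78 + 624 e_{12}
(-68 e_{2}) R2 = 816 - 102 e_{12}
Summing the partial products and collecting blades:
Answer: 738 + 522 e_{12}


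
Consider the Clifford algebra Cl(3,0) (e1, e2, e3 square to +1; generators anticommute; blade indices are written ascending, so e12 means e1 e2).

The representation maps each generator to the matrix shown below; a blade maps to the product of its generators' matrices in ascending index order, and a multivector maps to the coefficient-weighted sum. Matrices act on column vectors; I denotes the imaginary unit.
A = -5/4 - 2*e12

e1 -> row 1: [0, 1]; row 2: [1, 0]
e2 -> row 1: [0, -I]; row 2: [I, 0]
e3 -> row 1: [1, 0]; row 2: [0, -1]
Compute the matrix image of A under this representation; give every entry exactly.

Bivector images (products of the table entries): rho(e12) = rho(e1)rho(e2) = row 1: [I, 0]; row 2: [0, -I].
M = (-5/4)*1 + (-2)*rho(e12), summed entrywise (1 is the identity matrix):
Answer: row 1: [-5/4 - 2*I, 0]; row 2: [0, -5/4 + 2*I]


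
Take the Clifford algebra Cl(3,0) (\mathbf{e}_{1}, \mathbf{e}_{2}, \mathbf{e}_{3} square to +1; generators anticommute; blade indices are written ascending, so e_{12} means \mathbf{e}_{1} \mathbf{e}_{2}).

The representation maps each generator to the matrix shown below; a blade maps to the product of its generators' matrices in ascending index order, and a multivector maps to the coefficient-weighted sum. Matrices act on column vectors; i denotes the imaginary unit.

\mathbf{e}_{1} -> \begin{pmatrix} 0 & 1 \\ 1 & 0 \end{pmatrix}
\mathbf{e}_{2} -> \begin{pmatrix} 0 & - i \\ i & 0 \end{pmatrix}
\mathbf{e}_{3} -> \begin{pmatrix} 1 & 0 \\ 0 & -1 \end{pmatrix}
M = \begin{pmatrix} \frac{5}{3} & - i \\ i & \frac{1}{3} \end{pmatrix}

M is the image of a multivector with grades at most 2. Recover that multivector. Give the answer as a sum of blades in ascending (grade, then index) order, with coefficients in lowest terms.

Method: 1, rho(e_{1}), rho(e_{2}), rho(e_{3}) form a trace-orthogonal basis of the 2x2 complex matrices (tr(X Y) = 2 if X = Y, else 0), so M = m0*1 + m1*rho(e_{1}) + m2*rho(e_{2}) + m3*rho(e_{3}) with m0 = tr(M)/2 = 1, m1 = tr(M rho(e_{1}))/2 = 0, m2 = tr(M rho(e_{2}))/2 = 1, m3 = tr(M rho(e_{3}))/2 = \frac{2}{3}.
Multiplying table entries, the bivector images are rho(e_{12}) = i*rho(e_{3}), rho(e_{13}) = -i*rho(e_{2}), rho(e_{23}) = i*rho(e_{1}); with real blade coefficients the real parts of m0..m3 are the coefficients of 1, e_{1}, e_{2}, e_{3} and the imaginary parts give the bivectors (e_{23}: Im m1, e_{13}: -Im m2, e_{12}: Im m3).
Answer: 1 + e_{2} + \frac{2}{3} e_{3}


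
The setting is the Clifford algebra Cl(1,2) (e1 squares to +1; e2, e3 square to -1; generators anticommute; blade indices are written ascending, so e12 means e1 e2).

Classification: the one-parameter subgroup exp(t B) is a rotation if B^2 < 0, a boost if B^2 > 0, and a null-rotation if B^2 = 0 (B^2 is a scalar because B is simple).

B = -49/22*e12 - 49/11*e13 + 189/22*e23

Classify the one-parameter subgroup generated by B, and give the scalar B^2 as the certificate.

B^2 term by term: the squares give (-49/22)^2*(e12)^2 + (-49/11)^2*(e13)^2 + (189/22)^2*(e23)^2 = 2401/484*(+1) + 2401/121*(+1) + 35721/484*(-1) = -49 (each basis 2-blade squares to minus the product of its generators' squares); cross terms between blades sharing an index anticommute and cancel. So B^2 = -49.
Answer: rotation, certificate B^2 = -49. The class reads off the invariant scalar -49 directly.


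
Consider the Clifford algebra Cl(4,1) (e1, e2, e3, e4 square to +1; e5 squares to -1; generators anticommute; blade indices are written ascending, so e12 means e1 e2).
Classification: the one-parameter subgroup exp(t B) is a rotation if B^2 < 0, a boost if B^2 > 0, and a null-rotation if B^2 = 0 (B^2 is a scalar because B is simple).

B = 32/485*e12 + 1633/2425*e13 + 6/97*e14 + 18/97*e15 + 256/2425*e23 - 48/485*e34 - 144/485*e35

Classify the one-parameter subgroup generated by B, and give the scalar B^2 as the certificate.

B^2 term by term: the squares give (32/485)^2*(e12)^2 + (1633/2425)^2*(e13)^2 + (6/97)^2*(e14)^2 + (18/97)^2*(e15)^2 + (256/2425)^2*(e23)^2 + (-48/485)^2*(e34)^2 + (-144/485)^2*(e35)^2 = 1024/235225*(-1) + 2666689/5880625*(-1) + 36/9409*(-1) + 324/9409*(+1) + 65536/5880625*(-1) + 2304/235225*(-1) + 20736/235225*(+1) = -9/25 (each basis 2-blade squares to minus the product of its generators' squares); cross terms between blades sharing an index anticommute and cancel; the commuting (index-disjoint) pairs give grade-4 terms 2*c*c'*(blade product), which cancel blade by blade — e1234: -3072/235225 + 3072/235225 = 0; e1235: -9216/235225 + 9216/235225 = 0; e1345: 1728/47045 - 1728/47045 = 0 — confirming B is simple. So B^2 = -9/25.
Answer: rotation, certificate B^2 = -9/25. Note: conjugating B changes its blade decomposition but never the scalar B^2 = -9/25, whose sign settles the classification.


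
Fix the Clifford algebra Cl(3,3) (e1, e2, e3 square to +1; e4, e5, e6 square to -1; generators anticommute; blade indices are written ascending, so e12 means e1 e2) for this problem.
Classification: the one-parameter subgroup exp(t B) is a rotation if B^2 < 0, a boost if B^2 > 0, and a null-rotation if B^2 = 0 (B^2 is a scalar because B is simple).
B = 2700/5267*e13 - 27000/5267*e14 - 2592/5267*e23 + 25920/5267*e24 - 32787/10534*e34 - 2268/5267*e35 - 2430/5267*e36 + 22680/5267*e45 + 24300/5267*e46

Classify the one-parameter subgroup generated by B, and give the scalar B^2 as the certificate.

B^2 term by term: the squares give (2700/5267)^2*(e13)^2 + (-27000/5267)^2*(e14)^2 + (-2592/5267)^2*(e23)^2 + (25920/5267)^2*(e24)^2 + (-32787/10534)^2*(e34)^2 + (-2268/5267)^2*(e35)^2 + (-2430/5267)^2*(e36)^2 + (22680/5267)^2*(e45)^2 + (24300/5267)^2*(e46)^2 = 7290000/27741289*(-1) + 729000000/27741289*(+1) + 6718464/27741289*(-1) + 671846400/27741289*(+1) + 1074987369/110965156*(+1) + 5143824/27741289*(+1) + 5904900/27741289*(+1) + 514382400/27741289*(-1) + 590490000/27741289*(-1) = 81/4 (each basis 2-blade squares to minus the product of its generators' squares); cross terms between blades sharing an index anticommute and cancel; the commuting (index-disjoint) pairs give grade-4 terms 2*c*c'*(blade product), which cancel blade by blade — e1234: -139968000/27741289 + 139968000/27741289 = 0; e1345: 122472000/27741289 - 122472000/27741289 = 0; e1346: 131220000/27741289 - 131220000/27741289 = 0; e2345: -117573120/27741289 + 117573120/27741289 = 0; e2346: -125971200/27741289 + 125971200/27741289 = 0; e3456: 110224800/27741289 - 110224800/27741289 = 0 — confirming B is simple. So B^2 = 81/4.
Answer: boost, certificate B^2 = 81/4. Because 81/4 is invariant under every versor sandwich, the classification follows from its sign alone.


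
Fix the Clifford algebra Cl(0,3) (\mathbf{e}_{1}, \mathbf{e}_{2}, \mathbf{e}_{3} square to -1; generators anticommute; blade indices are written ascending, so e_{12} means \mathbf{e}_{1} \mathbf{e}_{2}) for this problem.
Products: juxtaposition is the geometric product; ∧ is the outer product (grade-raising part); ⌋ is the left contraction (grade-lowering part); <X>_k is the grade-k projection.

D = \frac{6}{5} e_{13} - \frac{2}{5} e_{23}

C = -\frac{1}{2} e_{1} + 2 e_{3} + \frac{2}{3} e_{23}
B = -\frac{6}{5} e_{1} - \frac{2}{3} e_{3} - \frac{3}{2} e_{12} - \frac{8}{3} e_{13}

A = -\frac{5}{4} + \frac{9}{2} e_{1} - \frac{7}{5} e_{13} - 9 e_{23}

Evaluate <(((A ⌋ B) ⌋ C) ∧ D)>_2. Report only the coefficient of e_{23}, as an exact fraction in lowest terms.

step 1: \frac{5}{3} + \frac{3}{2} e_{1} + \frac{27}{4} e_{2} + \frac{77}{6} e_{3} + \frac{15}{8} e_{12} + \frac{10}{3} e_{13}
step 2: -\frac{299}{12} - \frac{5}{6} e_{1} + \frac{77}{9} e_{2} - \frac{7}{6} e_{3} + \frac{10}{9} e_{23}
step 3: -\frac{299}{10} e_{13} + \frac{299}{30} e_{23} - \frac{149}{15} e_{123}
step 4: -\frac{299}{10} e_{13} + \frac{299}{30} e_{23}
Answer: \frac{299}{30}


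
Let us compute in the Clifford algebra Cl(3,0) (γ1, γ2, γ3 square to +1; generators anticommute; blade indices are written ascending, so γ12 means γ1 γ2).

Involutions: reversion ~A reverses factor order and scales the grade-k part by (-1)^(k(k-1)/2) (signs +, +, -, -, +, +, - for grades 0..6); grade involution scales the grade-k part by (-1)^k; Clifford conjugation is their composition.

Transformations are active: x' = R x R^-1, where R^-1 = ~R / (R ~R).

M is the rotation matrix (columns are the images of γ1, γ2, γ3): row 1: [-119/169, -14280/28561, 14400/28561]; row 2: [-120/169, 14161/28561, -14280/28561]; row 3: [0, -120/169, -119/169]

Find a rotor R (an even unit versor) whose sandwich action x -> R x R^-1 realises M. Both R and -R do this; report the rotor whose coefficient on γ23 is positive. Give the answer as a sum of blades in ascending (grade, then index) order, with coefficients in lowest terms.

Method: write R = a + b12*γ12 + b13*γ13 + b23*γ23 with a^2 + b12^2 + b13^2 + b23^2 = 1 (so R^-1 = ~R). Expanding the columns R e_j ~R gives tr M = 4a^2 - 1 and, from the antisymmetric part, M21 - M12 = -4a*b12, M13 - M31 = 4a*b13, M32 - M23 = -4a*b23.
Here tr M = -26061/28561, so a^2 = (1 + tr M)/4 = 625/28561 and a = ±25/169. Taking a = 25/169: M21 - M12 = -6000/28561, M13 - M31 = 14400/28561, M32 - M23 = -6000/28561, giving b12 = 60/169, b13 = 144/169, b23 = 60/169, i.e. R = 25/169 + 60/169*γ12 + 144/169*γ13 + 60/169*γ23.
Its γ23 coefficient is already positive.
Answer: 25/169 + 60/169*γ12 + 144/169*γ13 + 60/169*γ23. Uniqueness: Spin(3) -> SO(3) maps R and -R to the same rotation of trace -26061/28561; fixing the sign of the γ23 coefficient removes the ambiguity.


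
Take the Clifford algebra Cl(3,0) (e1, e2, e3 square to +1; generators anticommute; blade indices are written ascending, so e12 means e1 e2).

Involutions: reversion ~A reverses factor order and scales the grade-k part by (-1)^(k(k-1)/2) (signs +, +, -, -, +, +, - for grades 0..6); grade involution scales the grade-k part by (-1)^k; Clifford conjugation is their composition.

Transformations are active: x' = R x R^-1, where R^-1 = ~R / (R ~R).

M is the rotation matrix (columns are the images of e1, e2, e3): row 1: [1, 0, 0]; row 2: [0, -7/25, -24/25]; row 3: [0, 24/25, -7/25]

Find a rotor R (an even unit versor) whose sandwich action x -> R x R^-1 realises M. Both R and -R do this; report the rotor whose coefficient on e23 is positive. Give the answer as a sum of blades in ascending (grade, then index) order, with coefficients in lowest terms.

Method: write R = a + b12*e12 + b13*e13 + b23*e23 with a^2 + b12^2 + b13^2 + b23^2 = 1 (so R^-1 = ~R). Expanding the columns R e_j ~R gives tr M = 4a^2 - 1 and, from the antisymmetric part, M21 - M12 = -4a*b12, M13 - M31 = 4a*b13, M32 - M23 = -4a*b23.
Here tr M = 11/25, so a^2 = (1 + tr M)/4 = 9/25 and a = ±3/5. Taking a = 3/5: M21 - M12 = 0, M13 - M31 = 0, M32 - M23 = 48/25, giving b12 = 0, b13 = 0, b23 = -4/5, i.e. R = 3/5 - 4/5*e23.
Its e23 coefficient is negative, so report the other preimage -R.
Answer: -3/5 + 4/5*e23. Recall the cover is two-to-one: with M of trace 11/25, both preimages act alike, and the stated e23 sign chooses the sheet.


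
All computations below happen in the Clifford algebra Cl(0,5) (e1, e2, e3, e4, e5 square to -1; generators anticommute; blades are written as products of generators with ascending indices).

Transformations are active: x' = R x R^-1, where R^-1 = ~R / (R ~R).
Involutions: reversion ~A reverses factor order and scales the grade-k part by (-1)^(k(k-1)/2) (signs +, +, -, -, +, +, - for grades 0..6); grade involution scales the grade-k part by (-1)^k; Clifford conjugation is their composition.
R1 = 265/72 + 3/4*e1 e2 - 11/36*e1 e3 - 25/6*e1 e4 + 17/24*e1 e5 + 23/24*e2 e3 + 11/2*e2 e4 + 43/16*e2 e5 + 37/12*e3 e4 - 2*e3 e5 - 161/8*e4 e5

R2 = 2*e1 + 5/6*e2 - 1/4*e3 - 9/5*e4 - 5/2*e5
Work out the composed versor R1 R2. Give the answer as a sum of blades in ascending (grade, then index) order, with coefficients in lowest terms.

Distribute over the terms of R2 (each basis-blade product reordered to ascending indices, repeated generators contracted through their squares):
R1 (2*e1) = 265/36*e1 + 3/2*e2 - 11/18*e3 - 25/3*e4 + 17/12*e5 + 23/12*e1 e2 e3 + 11*e1 e2 e4 + 43/8*e1 e2 e5 + 37/6*e1 e3 e4 - 4*e1 e3 e5 - 161/4*e1 e4 e5
R1 (5/6*e2) = -5/8*e1 + 1325/432*e2 + 115/144*e3 + 55/12*e4 + 215/96*e5 + 55/216*e1 e2 e3 + 125/36*e1 e2 e4 - 85/144*e1 e2 e5 + 185/72*e2 e3 e4 - 5/3*e2 e3 e5 - 805/48*e2 e4 e5
R1 (-1/4*e3) = -11/144*e1 + 23/96*e2 - 265/288*e3 - 37/48*e4 + 1/2*e5 - 3/16*e1 e2 e3 - 25/24*e1 e3 e4 + 17/96*e1 e3 e5 + 11/8*e2 e3 e4 + 43/64*e2 e3 e5 + 161/32*e3 e4 e5
R1 (-9/5*e4) = -15/2*e1 + 99/10*e2 + 111/20*e3 - 53/8*e4 + 1449/40*e5 - 27/20*e1 e2 e4 + 11/20*e1 e3 e4 + 51/40*e1 e4 e5 - 69/40*e2 e3 e4 + 387/80*e2 e4 e5 - 18/5*e3 e4 e5
R1 (-5/2*e5) = 85/48*e1 + 215/32*e2 - 5*e3 - 805/16*e4 - 1325/144*e5 - 15/8*e1 e2 e5 + 55/72*e1 e3 e5 + 125/12*e1 e4 e5 - 115/48*e2 e3 e5 - 55/4*e2 e4 e5 - 185/24*e3 e4 e5
Summing the partial products and collecting blades:
Answer: 67/72*e1 + 46279/2160*e2 - 263/1440*e3 - 1475/24*e4 + 44899/1440*e5 + 857/432*e1 e2 e3 + 1181/90*e1 e2 e4 + 419/144*e1 e2 e5 + 227/40*e1 e3 e4 - 881/288*e1 e3 e5 - 3427/120*e1 e4 e5 + 799/360*e2 e3 e4 - 217/64*e2 e3 e5 - 1541/60*e2 e4 e5 - 3013/480*e3 e4 e5


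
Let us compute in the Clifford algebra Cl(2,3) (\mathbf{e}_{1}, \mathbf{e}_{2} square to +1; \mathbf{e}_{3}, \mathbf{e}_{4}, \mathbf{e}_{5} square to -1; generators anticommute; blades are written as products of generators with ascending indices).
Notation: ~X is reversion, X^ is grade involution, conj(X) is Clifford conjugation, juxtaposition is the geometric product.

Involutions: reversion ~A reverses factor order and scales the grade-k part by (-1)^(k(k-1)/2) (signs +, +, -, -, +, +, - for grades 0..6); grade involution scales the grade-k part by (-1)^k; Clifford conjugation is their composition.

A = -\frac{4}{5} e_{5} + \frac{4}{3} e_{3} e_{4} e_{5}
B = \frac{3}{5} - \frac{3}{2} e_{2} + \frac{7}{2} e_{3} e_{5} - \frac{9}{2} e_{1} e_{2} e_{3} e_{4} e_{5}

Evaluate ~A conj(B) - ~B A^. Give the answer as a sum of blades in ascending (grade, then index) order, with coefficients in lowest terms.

first term: \frac{14}{5} e_{3} + \frac{14}{3} e_{4} - \frac{12}{25} e_{5} - 6 e_{1} e_{2} + \frac{6}{5} e_{2} e_{5} - \frac{4}{5} e_{3} e_{4} e_{5} + \frac{18}{5} e_{1} e_{2} e_{3} e_{4} + 2 e_{2} e_{3} e_{4} e_{5}
second term: \frac{14}{5} e_{3} + \frac{14}{3} e_{4} + \frac{12}{25} e_{5} + 6 e_{1} e_{2} - \frac{6}{5} e_{2} e_{5} - \frac{4}{5} e_{3} e_{4} e_{5} + \frac{18}{5} e_{1} e_{2} e_{3} e_{4} + 2 e_{2} e_{3} e_{4} e_{5}
Answer: -\frac{24}{25} e_{5} - 12 e_{1} e_{2} + \frac{12}{5} e_{2} e_{5}


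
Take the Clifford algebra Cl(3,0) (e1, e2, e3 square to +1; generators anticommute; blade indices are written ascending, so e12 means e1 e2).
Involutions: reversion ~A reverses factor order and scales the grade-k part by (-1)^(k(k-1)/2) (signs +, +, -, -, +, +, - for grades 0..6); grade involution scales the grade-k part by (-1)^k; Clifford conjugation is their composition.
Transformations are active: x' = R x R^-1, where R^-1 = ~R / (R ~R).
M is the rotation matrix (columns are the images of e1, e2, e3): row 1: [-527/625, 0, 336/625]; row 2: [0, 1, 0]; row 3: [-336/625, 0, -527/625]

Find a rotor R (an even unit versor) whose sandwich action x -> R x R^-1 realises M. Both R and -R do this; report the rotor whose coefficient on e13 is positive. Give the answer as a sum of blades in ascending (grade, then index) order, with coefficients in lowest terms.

Method: write R = a + b12*e12 + b13*e13 + b23*e23 with a^2 + b12^2 + b13^2 + b23^2 = 1 (so R^-1 = ~R). Expanding the columns R e_j ~R gives tr M = 4a^2 - 1 and, from the antisymmetric part, M21 - M12 = -4a*b12, M13 - M31 = 4a*b13, M32 - M23 = -4a*b23.
Here tr M = -429/625, so a^2 = (1 + tr M)/4 = 49/625 and a = ±7/25. Taking a = 7/25: M21 - M12 = 0, M13 - M31 = 672/625, M32 - M23 = 0, giving b12 = 0, b13 = 24/25, b23 = 0, i.e. R = 7/25 + 24/25*e13.
Its e13 coefficient is already positive.
Answer: 7/25 + 24/25*e13. Why the constraint matters: R and -R act identically through the sandwich — M has trace -429/625 either way — so only the sign condition on e13 picks one of the two preimages.


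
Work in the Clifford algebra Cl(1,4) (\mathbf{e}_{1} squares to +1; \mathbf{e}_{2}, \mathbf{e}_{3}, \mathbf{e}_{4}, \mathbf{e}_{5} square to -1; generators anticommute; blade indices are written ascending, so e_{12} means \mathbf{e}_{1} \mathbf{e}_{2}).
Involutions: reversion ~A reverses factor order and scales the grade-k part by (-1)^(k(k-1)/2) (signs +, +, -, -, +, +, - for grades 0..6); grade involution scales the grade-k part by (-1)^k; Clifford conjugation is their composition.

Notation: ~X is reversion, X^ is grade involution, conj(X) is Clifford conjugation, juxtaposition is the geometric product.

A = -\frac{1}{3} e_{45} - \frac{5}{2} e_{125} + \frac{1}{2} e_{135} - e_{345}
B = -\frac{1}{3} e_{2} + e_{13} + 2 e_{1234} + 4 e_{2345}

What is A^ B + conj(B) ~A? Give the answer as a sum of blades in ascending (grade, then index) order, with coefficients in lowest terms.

first term: -4 e_{2} - \frac{1}{2} e_{5} - \frac{5}{6} e_{15} + \frac{4}{3} e_{23} - 2 e_{124} - 2 e_{125} - 10 e_{134} + e_{145} - \frac{5}{2} e_{235} + \frac{10}{9} e_{245} + 5 e_{345} - \frac{1}{2} e_{1235} - \frac{1}{3} e_{1345} + \frac{1}{3} e_{2345}
second term: 4 e_{2} + \frac{1}{2} e_{5} + \frac{5}{6} e_{15} - \frac{4}{3} e_{23} - 2 e_{124} - 2 e_{125} - 10 e_{134} + e_{145} - \frac{5}{2} e_{235} + \frac{10}{9} e_{245} + 5 e_{345} - \frac{1}{2} e_{1235} - \frac{1}{3} e_{1345} + \frac{1}{3} e_{2345}
Answer: -4 e_{124} - 4 e_{125} - 20 e_{134} + 2 e_{145} - 5 e_{235} + \frac{20}{9} e_{245} + 10 e_{345} - e_{1235} - \frac{2}{3} e_{1345} + \frac{2}{3} e_{2345}
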